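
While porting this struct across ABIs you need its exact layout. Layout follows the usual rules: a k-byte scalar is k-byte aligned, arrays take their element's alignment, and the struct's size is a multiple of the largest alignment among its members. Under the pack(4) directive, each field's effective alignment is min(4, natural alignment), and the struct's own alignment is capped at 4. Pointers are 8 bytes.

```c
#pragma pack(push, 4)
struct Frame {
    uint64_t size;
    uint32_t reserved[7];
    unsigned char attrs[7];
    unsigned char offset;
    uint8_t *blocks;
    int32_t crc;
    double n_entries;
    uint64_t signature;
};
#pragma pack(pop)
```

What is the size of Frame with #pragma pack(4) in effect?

size at 0 (size 8, align 4) → ends 8
reserved at 8 (size 28, align 4) → ends 36
attrs at 36 (size 7, align 1) → ends 43
offset at 43 (size 1, align 1) → ends 44
blocks at 44 (size 8, align 4) → ends 52
crc at 52 (size 4, align 4) → ends 56
n_entries at 56 (size 8, align 4) → ends 64
signature at 64 (size 8, align 4) → ends 72
total 72 bytes, alignment 4

72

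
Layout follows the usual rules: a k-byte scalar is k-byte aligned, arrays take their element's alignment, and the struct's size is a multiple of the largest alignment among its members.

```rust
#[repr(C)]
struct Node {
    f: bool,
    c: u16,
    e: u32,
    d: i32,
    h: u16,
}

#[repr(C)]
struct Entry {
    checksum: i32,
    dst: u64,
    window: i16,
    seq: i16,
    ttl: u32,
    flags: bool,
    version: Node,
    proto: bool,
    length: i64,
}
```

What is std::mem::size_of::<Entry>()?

56

Node: 0..1  f  (1B, 1-aligned); 1..2  -- padding (1B); 2..4  c  (2B, 2-aligned); 4..8  e  (4B, 4-aligned); 8..12  d  (4B, 4-aligned); 12..14  h  (2B, 2-aligned); 14..16  -- tail padding (2B); sizeof = 16, alignof = 4
0..4  checksum  (4B, 4-aligned)
4..8  -- padding (4B)
8..16  dst  (8B, 8-aligned)
16..18  window  (2B, 2-aligned)
18..20  seq  (2B, 2-aligned)
20..24  ttl  (4B, 4-aligned)
24..25  flags  (1B, 1-aligned)
25..28  -- padding (3B)
28..44  version  (16B, 4-aligned)
44..45  proto  (1B, 1-aligned)
45..48  -- padding (3B)
48..56  length  (8B, 8-aligned)
sizeof = 56, alignof = 8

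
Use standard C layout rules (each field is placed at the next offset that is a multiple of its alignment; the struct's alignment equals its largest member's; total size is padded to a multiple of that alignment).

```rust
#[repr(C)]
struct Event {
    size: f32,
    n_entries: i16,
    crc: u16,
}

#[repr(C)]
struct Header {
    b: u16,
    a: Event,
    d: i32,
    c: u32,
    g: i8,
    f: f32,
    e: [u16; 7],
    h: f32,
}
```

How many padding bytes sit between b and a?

Event: 0..4  size  (4B, 4-aligned); 4..6  n_entries  (2B, 2-aligned); 6..8  crc  (2B, 2-aligned); sizeof = 8, alignof = 4
0..2  b  (2B, 2-aligned)
2..4  -- padding (2B)
4..12  a  (8B, 4-aligned)

2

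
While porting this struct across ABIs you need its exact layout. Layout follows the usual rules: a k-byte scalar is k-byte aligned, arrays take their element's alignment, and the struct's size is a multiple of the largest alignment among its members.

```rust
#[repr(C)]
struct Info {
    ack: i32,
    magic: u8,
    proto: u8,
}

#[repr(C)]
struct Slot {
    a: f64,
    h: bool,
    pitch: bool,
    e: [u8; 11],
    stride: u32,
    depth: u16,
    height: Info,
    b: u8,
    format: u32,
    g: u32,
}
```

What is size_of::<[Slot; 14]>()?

Info: @0: ack [4B, align 4] → 4; @4: magic [1B, align 1] → 5; @5: proto [1B, align 1] → 6; +2 tail pad (align 4); size 8, align 4
@0: a [8B, align 8] → 8
@8: h [1B, align 1] → 9
@9: pitch [1B, align 1] → 10
@10: e [11B, align 1] → 21
+3 pad (align 4)
@24: stride [4B, align 4] → 28
@28: depth [2B, align 2] → 30
+2 pad (align 4)
@32: height [8B, align 4] → 40
@40: b [1B, align 1] → 41
+3 pad (align 4)
@44: format [4B, align 4] → 48
@48: g [4B, align 4] → 52
+4 tail pad (align 8)
size 56, align 8
array of 14: 14 × 56 = 784

784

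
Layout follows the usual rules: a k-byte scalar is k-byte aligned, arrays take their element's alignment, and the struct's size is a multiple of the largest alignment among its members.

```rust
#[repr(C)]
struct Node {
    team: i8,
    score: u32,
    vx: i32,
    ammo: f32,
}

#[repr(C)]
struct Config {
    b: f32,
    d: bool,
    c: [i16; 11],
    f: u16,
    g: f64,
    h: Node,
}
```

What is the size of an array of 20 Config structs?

1120

Node: @0: team [1B, align 1] → 1; +3 pad (align 4); @4: score [4B, align 4] → 8; @8: vx [4B, align 4] → 12; @12: ammo [4B, align 4] → 16; size 16, align 4
@0: b [4B, align 4] → 4
@4: d [1B, align 1] → 5
+1 pad (align 2)
@6: c [22B, align 2] → 28
@28: f [2B, align 2] → 30
+2 pad (align 8)
@32: g [8B, align 8] → 40
@40: h [16B, align 4] → 56
size 56, align 8
array of 20: 20 × 56 = 1120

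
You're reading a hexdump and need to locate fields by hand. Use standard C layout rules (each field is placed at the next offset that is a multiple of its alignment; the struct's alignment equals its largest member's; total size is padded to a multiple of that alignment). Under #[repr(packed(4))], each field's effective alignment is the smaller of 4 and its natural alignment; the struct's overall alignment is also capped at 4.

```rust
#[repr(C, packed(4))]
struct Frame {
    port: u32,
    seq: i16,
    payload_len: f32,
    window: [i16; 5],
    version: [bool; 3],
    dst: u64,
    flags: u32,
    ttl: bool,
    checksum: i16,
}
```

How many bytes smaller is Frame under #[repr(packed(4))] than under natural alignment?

4

natural layout:
  @0: port [4B, align 4] → 4
  @4: seq [2B, align 2] → 6
  +2 pad (align 4)
  @8: payload_len [4B, align 4] → 12
  @12: window [10B, align 2] → 22
  @22: version [3B, align 1] → 25
  +7 pad (align 8)
  @32: dst [8B, align 8] → 40
  @40: flags [4B, align 4] → 44
  @44: ttl [1B, align 1] → 45
  +1 pad (align 2)
  @46: checksum [2B, align 2] → 48
  size 48, align 8
packed(4) layout:
  @0: port [4B, align 4] → 4
  @4: seq [2B, align 2] → 6
  +2 pad (align 4)
  @8: payload_len [4B, align 4] → 12
  @12: window [10B, align 2] → 22
  @22: version [3B, align 1] → 25
  +3 pad (align 4)
  @28: dst [8B, align 4] → 36
  @36: flags [4B, align 4] → 40
  @40: ttl [1B, align 1] → 41
  +1 pad (align 2)
  @42: checksum [2B, align 2] → 44
  size 44, align 4
48 − 44 = 4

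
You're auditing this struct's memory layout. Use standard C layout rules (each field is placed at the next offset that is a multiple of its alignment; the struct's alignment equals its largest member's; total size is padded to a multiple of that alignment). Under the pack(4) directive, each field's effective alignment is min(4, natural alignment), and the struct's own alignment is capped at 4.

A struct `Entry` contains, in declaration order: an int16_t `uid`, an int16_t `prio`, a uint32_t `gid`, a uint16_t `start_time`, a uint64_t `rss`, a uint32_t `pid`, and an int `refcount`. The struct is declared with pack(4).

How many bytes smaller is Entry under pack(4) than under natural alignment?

natural layout:
  @0: uid [2B, align 2] → 2
  @2: prio [2B, align 2] → 4
  @4: gid [4B, align 4] → 8
  @8: start_time [2B, align 2] → 10
  +6 pad (align 8)
  @16: rss [8B, align 8] → 24
  @24: pid [4B, align 4] → 28
  @28: refcount [4B, align 4] → 32
  size 32, align 8
packed(4) layout:
  @0: uid [2B, align 2] → 2
  @2: prio [2B, align 2] → 4
  @4: gid [4B, align 4] → 8
  @8: start_time [2B, align 2] → 10
  +2 pad (align 4)
  @12: rss [8B, align 4] → 20
  @20: pid [4B, align 4] → 24
  @24: refcount [4B, align 4] → 28
  size 28, align 4
32 − 28 = 4

4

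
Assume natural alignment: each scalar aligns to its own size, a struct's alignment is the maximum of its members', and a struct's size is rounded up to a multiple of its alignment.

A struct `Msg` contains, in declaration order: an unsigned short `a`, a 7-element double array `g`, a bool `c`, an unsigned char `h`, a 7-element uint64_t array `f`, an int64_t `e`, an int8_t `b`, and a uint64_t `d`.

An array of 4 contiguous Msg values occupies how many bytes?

608

a at 0 (size 2, align 2) → ends 2
pad 6 to align 8 for g
g at 8 (size 56, align 8) → ends 64
c at 64 (size 1, align 1) → ends 65
h at 65 (size 1, align 1) → ends 66
pad 6 to align 8 for f
f at 72 (size 56, align 8) → ends 128
e at 128 (size 8, align 8) → ends 136
b at 136 (size 1, align 1) → ends 137
pad 7 to align 8 for d
d at 144 (size 8, align 8) → ends 152
total 152 bytes, alignment 8
array of 4: 4 × 152 = 608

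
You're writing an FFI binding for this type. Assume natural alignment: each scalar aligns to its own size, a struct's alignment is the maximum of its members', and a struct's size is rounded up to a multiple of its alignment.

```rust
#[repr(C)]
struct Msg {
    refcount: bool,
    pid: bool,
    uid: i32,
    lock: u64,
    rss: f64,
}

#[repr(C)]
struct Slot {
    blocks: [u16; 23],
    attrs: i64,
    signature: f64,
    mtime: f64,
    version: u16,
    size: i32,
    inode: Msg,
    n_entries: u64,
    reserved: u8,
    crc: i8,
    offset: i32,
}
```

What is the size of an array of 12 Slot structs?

1440

Msg: @0: refcount [1B, align 1] → 1; @1: pid [1B, align 1] → 2; +2 pad (align 4); @4: uid [4B, align 4] → 8; @8: lock [8B, align 8] → 16; @16: rss [8B, align 8] → 24; size 24, align 8
@0: blocks [46B, align 2] → 46
+2 pad (align 8)
@48: attrs [8B, align 8] → 56
@56: signature [8B, align 8] → 64
@64: mtime [8B, align 8] → 72
@72: version [2B, align 2] → 74
+2 pad (align 4)
@76: size [4B, align 4] → 80
@80: inode [24B, align 8] → 104
@104: n_entries [8B, align 8] → 112
@112: reserved [1B, align 1] → 113
@113: crc [1B, align 1] → 114
+2 pad (align 4)
@116: offset [4B, align 4] → 120
size 120, align 8
array of 12: 12 × 120 = 1440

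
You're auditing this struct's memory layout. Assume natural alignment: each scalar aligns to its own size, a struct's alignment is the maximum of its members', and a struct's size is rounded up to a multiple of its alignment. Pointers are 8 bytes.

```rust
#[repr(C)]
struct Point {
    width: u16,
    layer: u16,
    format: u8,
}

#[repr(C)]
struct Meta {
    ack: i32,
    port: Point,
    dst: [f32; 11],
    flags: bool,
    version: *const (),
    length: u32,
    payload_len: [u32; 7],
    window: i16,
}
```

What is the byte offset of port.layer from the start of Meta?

6

Point: 0..2  width  (2B, 2-aligned); 2..4  layer  (2B, 2-aligned); 4..5  format  (1B, 1-aligned); 5..6  -- tail padding (1B); sizeof = 6, alignof = 2
0..4  ack  (4B, 4-aligned)
4..10  port  (6B, 2-aligned)
within Point: layer at 2
4 + 2 = 6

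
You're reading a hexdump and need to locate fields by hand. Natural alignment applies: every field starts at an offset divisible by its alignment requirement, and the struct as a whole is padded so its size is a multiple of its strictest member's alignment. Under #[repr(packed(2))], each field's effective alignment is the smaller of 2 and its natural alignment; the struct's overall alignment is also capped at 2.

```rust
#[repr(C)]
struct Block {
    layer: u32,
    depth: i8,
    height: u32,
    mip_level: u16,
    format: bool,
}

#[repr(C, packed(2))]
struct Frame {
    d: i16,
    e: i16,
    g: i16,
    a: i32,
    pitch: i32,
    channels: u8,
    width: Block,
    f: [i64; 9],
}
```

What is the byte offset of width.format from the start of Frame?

Block: layer at 0 (size 4, align 4) → ends 4; depth at 4 (size 1, align 1) → ends 5; pad 3 to align 4 for height; height at 8 (size 4, align 4) → ends 12; mip_level at 12 (size 2, align 2) → ends 14; format at 14 (size 1, align 1) → ends 15; tail pad 1 to reach multiple of 4; total 16 bytes, alignment 4
d at 0 (size 2, align 2) → ends 2
e at 2 (size 2, align 2) → ends 4
g at 4 (size 2, align 2) → ends 6
a at 6 (size 4, align 2) → ends 10
pitch at 10 (size 4, align 2) → ends 14
channels at 14 (size 1, align 1) → ends 15
pad 1 to align 2 for width
width at 16 (size 16, align 2) → ends 32
within Block: format at 14
16 + 14 = 30

30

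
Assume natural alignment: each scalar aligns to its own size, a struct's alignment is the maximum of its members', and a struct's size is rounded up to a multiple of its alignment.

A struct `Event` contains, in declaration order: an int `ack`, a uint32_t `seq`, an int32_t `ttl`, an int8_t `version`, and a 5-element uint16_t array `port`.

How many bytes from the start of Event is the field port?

14

ack at 0 (size 4, align 4) → ends 4
seq at 4 (size 4, align 4) → ends 8
ttl at 8 (size 4, align 4) → ends 12
version at 12 (size 1, align 1) → ends 13
pad 1 to align 2 for port
port at 14 (size 10, align 2) → ends 24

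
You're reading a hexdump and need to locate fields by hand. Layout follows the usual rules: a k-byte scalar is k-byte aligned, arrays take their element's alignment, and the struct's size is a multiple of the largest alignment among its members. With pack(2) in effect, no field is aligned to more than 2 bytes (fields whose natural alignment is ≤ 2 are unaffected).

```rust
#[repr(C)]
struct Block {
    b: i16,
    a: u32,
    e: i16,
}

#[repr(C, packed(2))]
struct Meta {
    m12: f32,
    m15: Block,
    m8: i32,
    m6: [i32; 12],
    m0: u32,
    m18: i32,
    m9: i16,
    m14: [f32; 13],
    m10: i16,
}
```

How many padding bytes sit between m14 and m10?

0

Block: b at 0 (size 2, align 2) → ends 2; pad 2 to align 4 for a; a at 4 (size 4, align 4) → ends 8; e at 8 (size 2, align 2) → ends 10; tail pad 2 to reach multiple of 4; total 12 bytes, alignment 4
m12 at 0 (size 4, align 2) → ends 4
m15 at 4 (size 12, align 2) → ends 16
m8 at 16 (size 4, align 2) → ends 20
m6 at 20 (size 48, align 2) → ends 68
m0 at 68 (size 4, align 2) → ends 72
m18 at 72 (size 4, align 2) → ends 76
m9 at 76 (size 2, align 2) → ends 78
m14 at 78 (size 52, align 2) → ends 130
m10 at 130 (size 2, align 2) → ends 132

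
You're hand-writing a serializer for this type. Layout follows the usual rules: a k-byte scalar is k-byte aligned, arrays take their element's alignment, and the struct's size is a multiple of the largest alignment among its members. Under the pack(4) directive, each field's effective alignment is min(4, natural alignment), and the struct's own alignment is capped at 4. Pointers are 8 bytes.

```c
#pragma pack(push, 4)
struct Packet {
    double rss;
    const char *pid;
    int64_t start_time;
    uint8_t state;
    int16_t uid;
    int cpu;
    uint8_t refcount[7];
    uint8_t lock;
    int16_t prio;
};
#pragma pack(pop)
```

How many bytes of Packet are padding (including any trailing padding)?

3

0..8  rss  (8B, 4-aligned)
8..16  pid  (8B, 4-aligned)
16..24  start_time  (8B, 4-aligned)
24..25  state  (1B, 1-aligned)
25..26  -- padding (1B)
26..28  uid  (2B, 2-aligned)
28..32  cpu  (4B, 4-aligned)
32..39  refcount  (7B, 1-aligned)
39..40  lock  (1B, 1-aligned)
40..42  prio  (2B, 2-aligned)
42..44  -- tail padding (2B)
sizeof = 44, alignof = 4
data bytes 41, size 44 → padding 3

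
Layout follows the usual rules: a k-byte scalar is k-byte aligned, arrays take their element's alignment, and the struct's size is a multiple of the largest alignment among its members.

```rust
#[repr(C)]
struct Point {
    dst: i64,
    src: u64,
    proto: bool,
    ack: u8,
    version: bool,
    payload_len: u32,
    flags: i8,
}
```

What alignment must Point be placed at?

8

member alignments: dst=8, src=8, proto=1, ack=1, version=1, payload_len=4, flags=1
max = 8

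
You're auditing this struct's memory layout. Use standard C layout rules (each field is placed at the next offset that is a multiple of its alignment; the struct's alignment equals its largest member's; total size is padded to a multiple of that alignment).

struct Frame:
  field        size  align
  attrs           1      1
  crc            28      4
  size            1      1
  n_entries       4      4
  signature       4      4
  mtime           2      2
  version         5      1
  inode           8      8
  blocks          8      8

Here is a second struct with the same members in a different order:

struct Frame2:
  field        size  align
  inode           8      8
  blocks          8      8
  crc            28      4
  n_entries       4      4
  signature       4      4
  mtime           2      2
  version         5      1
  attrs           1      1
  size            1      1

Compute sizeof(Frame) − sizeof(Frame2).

0..1  attrs  (1B, 1-aligned)
1..4  -- padding (3B)
4..32  crc  (28B, 4-aligned)
32..33  size  (1B, 1-aligned)
33..36  -- padding (3B)
36..40  n_entries  (4B, 4-aligned)
40..44  signature  (4B, 4-aligned)
44..46  mtime  (2B, 2-aligned)
46..51  version  (5B, 1-aligned)
51..56  -- padding (5B)
56..64  inode  (8B, 8-aligned)
64..72  blocks  (8B, 8-aligned)
sizeof = 72, alignof = 8
— Frame2 —
0..8  inode  (8B, 8-aligned)
8..16  blocks  (8B, 8-aligned)
16..44  crc  (28B, 4-aligned)
44..48  n_entries  (4B, 4-aligned)
48..52  signature  (4B, 4-aligned)
52..54  mtime  (2B, 2-aligned)
54..59  version  (5B, 1-aligned)
59..60  attrs  (1B, 1-aligned)
60..61  size  (1B, 1-aligned)
61..64  -- tail padding (3B)
sizeof = 64, alignof = 8
72 − 64 = 8

8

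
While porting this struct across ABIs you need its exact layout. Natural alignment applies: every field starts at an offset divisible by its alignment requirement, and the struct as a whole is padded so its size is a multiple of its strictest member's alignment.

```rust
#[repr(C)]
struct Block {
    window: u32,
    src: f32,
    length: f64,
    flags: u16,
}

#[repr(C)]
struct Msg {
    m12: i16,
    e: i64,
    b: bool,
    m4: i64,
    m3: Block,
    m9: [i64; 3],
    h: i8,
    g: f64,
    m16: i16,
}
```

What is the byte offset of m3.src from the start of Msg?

Block: 0..4  window  (4B, 4-aligned); 4..8  src  (4B, 4-aligned); 8..16  length  (8B, 8-aligned); 16..18  flags  (2B, 2-aligned); 18..24  -- tail padding (6B); sizeof = 24, alignof = 8
0..2  m12  (2B, 2-aligned)
2..8  -- padding (6B)
8..16  e  (8B, 8-aligned)
16..17  b  (1B, 1-aligned)
17..24  -- padding (7B)
24..32  m4  (8B, 8-aligned)
32..56  m3  (24B, 8-aligned)
within Block: src at 4
32 + 4 = 36

36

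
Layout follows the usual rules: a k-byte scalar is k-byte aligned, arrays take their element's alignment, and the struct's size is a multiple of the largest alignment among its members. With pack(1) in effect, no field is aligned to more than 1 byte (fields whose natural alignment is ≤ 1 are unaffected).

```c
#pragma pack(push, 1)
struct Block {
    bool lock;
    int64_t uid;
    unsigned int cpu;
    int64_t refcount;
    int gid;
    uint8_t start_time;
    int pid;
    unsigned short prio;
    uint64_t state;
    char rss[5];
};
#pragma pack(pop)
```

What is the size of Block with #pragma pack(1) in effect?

45

@0: lock [1B, align 1] → 1
@1: uid [8B, align 1] → 9
@9: cpu [4B, align 1] → 13
@13: refcount [8B, align 1] → 21
@21: gid [4B, align 1] → 25
@25: start_time [1B, align 1] → 26
@26: pid [4B, align 1] → 30
@30: prio [2B, align 1] → 32
@32: state [8B, align 1] → 40
@40: rss [5B, align 1] → 45
size 45, align 1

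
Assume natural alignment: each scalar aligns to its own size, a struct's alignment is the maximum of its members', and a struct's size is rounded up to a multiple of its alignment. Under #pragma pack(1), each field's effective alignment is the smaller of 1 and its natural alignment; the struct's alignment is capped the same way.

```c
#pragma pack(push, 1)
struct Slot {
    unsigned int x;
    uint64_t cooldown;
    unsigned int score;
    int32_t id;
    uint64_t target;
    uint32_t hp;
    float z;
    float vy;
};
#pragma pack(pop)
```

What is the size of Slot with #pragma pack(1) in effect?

40

@0: x [4B, align 1] → 4
@4: cooldown [8B, align 1] → 12
@12: score [4B, align 1] → 16
@16: id [4B, align 1] → 20
@20: target [8B, align 1] → 28
@28: hp [4B, align 1] → 32
@32: z [4B, align 1] → 36
@36: vy [4B, align 1] → 40
size 40, align 1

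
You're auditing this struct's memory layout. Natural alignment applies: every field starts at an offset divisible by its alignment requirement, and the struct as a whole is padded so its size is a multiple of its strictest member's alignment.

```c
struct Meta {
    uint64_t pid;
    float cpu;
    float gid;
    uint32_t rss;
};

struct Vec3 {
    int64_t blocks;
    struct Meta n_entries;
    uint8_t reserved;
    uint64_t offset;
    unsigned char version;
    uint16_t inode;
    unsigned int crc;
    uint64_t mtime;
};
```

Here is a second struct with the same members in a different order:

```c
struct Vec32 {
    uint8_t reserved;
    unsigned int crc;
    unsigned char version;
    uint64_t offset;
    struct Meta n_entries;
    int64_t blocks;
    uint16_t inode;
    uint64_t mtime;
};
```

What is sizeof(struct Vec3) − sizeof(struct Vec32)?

-8

Meta: @0: pid [8B, align 8] → 8; @8: cpu [4B, align 4] → 12; @12: gid [4B, align 4] → 16; @16: rss [4B, align 4] → 20; +4 tail pad (align 8); size 24, align 8
@0: blocks [8B, align 8] → 8
@8: n_entries [24B, align 8] → 32
@32: reserved [1B, align 1] → 33
+7 pad (align 8)
@40: offset [8B, align 8] → 48
@48: version [1B, align 1] → 49
+1 pad (align 2)
@50: inode [2B, align 2] → 52
@52: crc [4B, align 4] → 56
@56: mtime [8B, align 8] → 64
size 64, align 8
— Vec32 —
@0: reserved [1B, align 1] → 1
+3 pad (align 4)
@4: crc [4B, align 4] → 8
@8: version [1B, align 1] → 9
+7 pad (align 8)
@16: offset [8B, align 8] → 24
@24: n_entries [24B, align 8] → 48
@48: blocks [8B, align 8] → 56
@56: inode [2B, align 2] → 58
+6 pad (align 8)
@64: mtime [8B, align 8] → 72
size 72, align 8
64 − 72 = -8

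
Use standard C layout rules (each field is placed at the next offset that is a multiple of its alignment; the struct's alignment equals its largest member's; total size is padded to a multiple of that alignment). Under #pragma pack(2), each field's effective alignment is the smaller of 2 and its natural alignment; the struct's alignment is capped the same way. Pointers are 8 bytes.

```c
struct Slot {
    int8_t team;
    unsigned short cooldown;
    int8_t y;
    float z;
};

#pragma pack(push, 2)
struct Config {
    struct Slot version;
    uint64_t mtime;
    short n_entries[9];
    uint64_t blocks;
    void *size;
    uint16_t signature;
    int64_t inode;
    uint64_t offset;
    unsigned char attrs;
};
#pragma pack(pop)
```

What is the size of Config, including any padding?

Slot: 0..1  team  (1B, 1-aligned); 1..2  -- padding (1B); 2..4  cooldown  (2B, 2-aligned); 4..5  y  (1B, 1-aligned); 5..8  -- padding (3B); 8..12  z  (4B, 4-aligned); sizeof = 12, alignof = 4
0..12  version  (12B, 2-aligned)
12..20  mtime  (8B, 2-aligned)
20..38  n_entries  (18B, 2-aligned)
38..46  blocks  (8B, 2-aligned)
46..54  size  (8B, 2-aligned)
54..56  signature  (2B, 2-aligned)
56..64  inode  (8B, 2-aligned)
64..72  offset  (8B, 2-aligned)
72..73  attrs  (1B, 1-aligned)
73..74  -- tail padding (1B)
sizeof = 74, alignof = 2

74 bytes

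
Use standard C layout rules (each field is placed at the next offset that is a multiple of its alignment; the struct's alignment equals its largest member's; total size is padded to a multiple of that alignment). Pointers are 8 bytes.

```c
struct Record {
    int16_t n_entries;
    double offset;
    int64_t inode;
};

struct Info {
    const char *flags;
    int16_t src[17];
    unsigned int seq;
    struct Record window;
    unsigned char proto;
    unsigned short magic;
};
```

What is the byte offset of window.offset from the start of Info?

Record: n_entries at 0 (size 2, align 2) → ends 2; pad 6 to align 8 for offset; offset at 8 (size 8, align 8) → ends 16; inode at 16 (size 8, align 8) → ends 24; total 24 bytes, alignment 8
flags at 0 (size 8, align 8) → ends 8
src at 8 (size 34, align 2) → ends 42
pad 2 to align 4 for seq
seq at 44 (size 4, align 4) → ends 48
window at 48 (size 24, align 8) → ends 72
within Record: offset at 8
48 + 8 = 56

56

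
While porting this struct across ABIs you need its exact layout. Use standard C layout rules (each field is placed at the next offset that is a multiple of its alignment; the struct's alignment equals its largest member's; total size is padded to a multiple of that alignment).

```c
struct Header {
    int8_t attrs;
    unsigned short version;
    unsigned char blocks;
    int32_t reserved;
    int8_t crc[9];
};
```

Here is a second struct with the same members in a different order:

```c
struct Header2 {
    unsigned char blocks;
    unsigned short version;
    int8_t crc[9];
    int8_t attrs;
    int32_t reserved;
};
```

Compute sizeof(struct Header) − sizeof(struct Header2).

4

attrs at 0 (size 1, align 1) → ends 1
pad 1 to align 2 for version
version at 2 (size 2, align 2) → ends 4
blocks at 4 (size 1, align 1) → ends 5
pad 3 to align 4 for reserved
reserved at 8 (size 4, align 4) → ends 12
crc at 12 (size 9, align 1) → ends 21
tail pad 3 to reach multiple of 4
total 24 bytes, alignment 4
— Header2 —
blocks at 0 (size 1, align 1) → ends 1
pad 1 to align 2 for version
version at 2 (size 2, align 2) → ends 4
crc at 4 (size 9, align 1) → ends 13
attrs at 13 (size 1, align 1) → ends 14
pad 2 to align 4 for reserved
reserved at 16 (size 4, align 4) → ends 20
total 20 bytes, alignment 4
24 − 20 = 4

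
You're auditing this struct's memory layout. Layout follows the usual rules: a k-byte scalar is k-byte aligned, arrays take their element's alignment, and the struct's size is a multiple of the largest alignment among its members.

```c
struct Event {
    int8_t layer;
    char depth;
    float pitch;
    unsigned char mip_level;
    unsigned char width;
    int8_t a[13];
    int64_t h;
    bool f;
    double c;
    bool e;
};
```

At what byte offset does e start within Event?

layer at 0 (size 1, align 1) → ends 1
depth at 1 (size 1, align 1) → ends 2
pad 2 to align 4 for pitch
pitch at 4 (size 4, align 4) → ends 8
mip_level at 8 (size 1, align 1) → ends 9
width at 9 (size 1, align 1) → ends 10
a at 10 (size 13, align 1) → ends 23
pad 1 to align 8 for h
h at 24 (size 8, align 8) → ends 32
f at 32 (size 1, align 1) → ends 33
pad 7 to align 8 for c
c at 40 (size 8, align 8) → ends 48
e at 48 (size 1, align 1) → ends 49

48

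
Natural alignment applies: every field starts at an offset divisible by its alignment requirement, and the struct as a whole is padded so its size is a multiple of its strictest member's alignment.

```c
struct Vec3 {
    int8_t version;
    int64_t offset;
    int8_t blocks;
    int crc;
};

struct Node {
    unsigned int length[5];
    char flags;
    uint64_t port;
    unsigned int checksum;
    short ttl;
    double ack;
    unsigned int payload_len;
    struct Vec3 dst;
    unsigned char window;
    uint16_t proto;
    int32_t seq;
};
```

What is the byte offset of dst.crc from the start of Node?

Vec3: @0: version [1B, align 1] → 1; +7 pad (align 8); @8: offset [8B, align 8] → 16; @16: blocks [1B, align 1] → 17; +3 pad (align 4); @20: crc [4B, align 4] → 24; size 24, align 8
@0: length [20B, align 4] → 20
@20: flags [1B, align 1] → 21
+3 pad (align 8)
@24: port [8B, align 8] → 32
@32: checksum [4B, align 4] → 36
@36: ttl [2B, align 2] → 38
+2 pad (align 8)
@40: ack [8B, align 8] → 48
@48: payload_len [4B, align 4] → 52
+4 pad (align 8)
@56: dst [24B, align 8] → 80
within Vec3: crc at 20
56 + 20 = 76

76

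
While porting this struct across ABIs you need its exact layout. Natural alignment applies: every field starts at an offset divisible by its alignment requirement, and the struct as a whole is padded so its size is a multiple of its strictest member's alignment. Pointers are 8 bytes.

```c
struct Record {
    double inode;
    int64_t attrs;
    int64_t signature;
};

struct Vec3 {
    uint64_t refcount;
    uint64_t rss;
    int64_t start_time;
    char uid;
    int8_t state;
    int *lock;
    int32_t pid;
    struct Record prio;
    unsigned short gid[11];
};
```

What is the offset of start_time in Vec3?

Record: inode at 0 (size 8, align 8) → ends 8; attrs at 8 (size 8, align 8) → ends 16; signature at 16 (size 8, align 8) → ends 24; total 24 bytes, alignment 8
refcount at 0 (size 8, align 8) → ends 8
rss at 8 (size 8, align 8) → ends 16
start_time at 16 (size 8, align 8) → ends 24

16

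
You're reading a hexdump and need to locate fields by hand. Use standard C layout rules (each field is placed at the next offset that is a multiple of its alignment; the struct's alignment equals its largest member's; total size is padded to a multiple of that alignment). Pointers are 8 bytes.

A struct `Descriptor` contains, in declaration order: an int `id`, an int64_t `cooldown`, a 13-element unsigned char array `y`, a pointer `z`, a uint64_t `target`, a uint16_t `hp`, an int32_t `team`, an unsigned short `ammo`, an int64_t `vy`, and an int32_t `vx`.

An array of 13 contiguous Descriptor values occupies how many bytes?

id at 0 (size 4, align 4) → ends 4
pad 4 to align 8 for cooldown
cooldown at 8 (size 8, align 8) → ends 16
y at 16 (size 13, align 1) → ends 29
pad 3 to align 8 for z
z at 32 (size 8, align 8) → ends 40
target at 40 (size 8, align 8) → ends 48
hp at 48 (size 2, align 2) → ends 50
pad 2 to align 4 for team
team at 52 (size 4, align 4) → ends 56
ammo at 56 (size 2, align 2) → ends 58
pad 6 to align 8 for vy
vy at 64 (size 8, align 8) → ends 72
vx at 72 (size 4, align 4) → ends 76
tail pad 4 to reach multiple of 8
total 80 bytes, alignment 8
array of 13: 13 × 80 = 1040

1040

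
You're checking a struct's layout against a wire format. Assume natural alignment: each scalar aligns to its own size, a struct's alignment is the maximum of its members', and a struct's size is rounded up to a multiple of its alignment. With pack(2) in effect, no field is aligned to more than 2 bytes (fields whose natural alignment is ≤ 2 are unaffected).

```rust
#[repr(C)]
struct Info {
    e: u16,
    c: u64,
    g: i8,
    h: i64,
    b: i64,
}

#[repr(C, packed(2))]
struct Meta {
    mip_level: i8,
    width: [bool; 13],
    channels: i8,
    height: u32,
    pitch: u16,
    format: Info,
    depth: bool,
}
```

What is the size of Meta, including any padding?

Info: 0..2  e  (2B, 2-aligned); 2..8  -- padding (6B); 8..16  c  (8B, 8-aligned); 16..17  g  (1B, 1-aligned); 17..24  -- padding (7B); 24..32  h  (8B, 8-aligned); 32..40  b  (8B, 8-aligned); sizeof = 40, alignof = 8
0..1  mip_level  (1B, 1-aligned)
1..14  width  (13B, 1-aligned)
14..15  channels  (1B, 1-aligned)
15..16  -- padding (1B)
16..20  height  (4B, 2-aligned)
20..22  pitch  (2B, 2-aligned)
22..62  format  (40B, 2-aligned)
62..63  depth  (1B, 1-aligned)
63..64  -- tail padding (1B)
sizeof = 64, alignof = 2

64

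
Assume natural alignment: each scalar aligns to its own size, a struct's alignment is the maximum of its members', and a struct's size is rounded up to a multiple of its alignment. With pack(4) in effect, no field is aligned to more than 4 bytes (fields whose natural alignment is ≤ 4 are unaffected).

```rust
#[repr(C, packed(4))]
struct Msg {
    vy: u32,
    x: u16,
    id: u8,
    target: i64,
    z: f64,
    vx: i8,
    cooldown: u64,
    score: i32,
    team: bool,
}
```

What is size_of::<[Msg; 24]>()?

vy at 0 (size 4, align 4) → ends 4
x at 4 (size 2, align 2) → ends 6
id at 6 (size 1, align 1) → ends 7
pad 1 to align 4 for target
target at 8 (size 8, align 4) → ends 16
z at 16 (size 8, align 4) → ends 24
vx at 24 (size 1, align 1) → ends 25
pad 3 to align 4 for cooldown
cooldown at 28 (size 8, align 4) → ends 36
score at 36 (size 4, align 4) → ends 40
team at 40 (size 1, align 1) → ends 41
tail pad 3 to reach multiple of 4
total 44 bytes, alignment 4
array of 24: 24 × 44 = 1056

1056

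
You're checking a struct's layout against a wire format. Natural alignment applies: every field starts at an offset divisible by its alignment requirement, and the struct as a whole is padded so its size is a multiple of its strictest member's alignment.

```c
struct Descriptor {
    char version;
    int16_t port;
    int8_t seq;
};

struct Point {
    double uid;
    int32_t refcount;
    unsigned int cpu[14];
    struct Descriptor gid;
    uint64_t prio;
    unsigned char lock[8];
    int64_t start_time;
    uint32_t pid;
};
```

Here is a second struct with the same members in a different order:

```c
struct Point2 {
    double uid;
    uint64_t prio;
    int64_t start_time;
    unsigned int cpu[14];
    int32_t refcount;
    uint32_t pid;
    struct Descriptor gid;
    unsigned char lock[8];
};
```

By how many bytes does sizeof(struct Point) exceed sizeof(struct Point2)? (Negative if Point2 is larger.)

8

Descriptor: version at 0 (size 1, align 1) → ends 1; pad 1 to align 2 for port; port at 2 (size 2, align 2) → ends 4; seq at 4 (size 1, align 1) → ends 5; tail pad 1 to reach multiple of 2; total 6 bytes, alignment 2
uid at 0 (size 8, align 8) → ends 8
refcount at 8 (size 4, align 4) → ends 12
cpu at 12 (size 56, align 4) → ends 68
gid at 68 (size 6, align 2) → ends 74
pad 6 to align 8 for prio
prio at 80 (size 8, align 8) → ends 88
lock at 88 (size 8, align 1) → ends 96
start_time at 96 (size 8, align 8) → ends 104
pid at 104 (size 4, align 4) → ends 108
tail pad 4 to reach multiple of 8
total 112 bytes, alignment 8
— Point2 —
uid at 0 (size 8, align 8) → ends 8
prio at 8 (size 8, align 8) → ends 16
start_time at 16 (size 8, align 8) → ends 24
cpu at 24 (size 56, align 4) → ends 80
refcount at 80 (size 4, align 4) → ends 84
pid at 84 (size 4, align 4) → ends 88
gid at 88 (size 6, align 2) → ends 94
lock at 94 (size 8, align 1) → ends 102
tail pad 2 to reach multiple of 8
total 104 bytes, alignment 8
112 − 104 = 8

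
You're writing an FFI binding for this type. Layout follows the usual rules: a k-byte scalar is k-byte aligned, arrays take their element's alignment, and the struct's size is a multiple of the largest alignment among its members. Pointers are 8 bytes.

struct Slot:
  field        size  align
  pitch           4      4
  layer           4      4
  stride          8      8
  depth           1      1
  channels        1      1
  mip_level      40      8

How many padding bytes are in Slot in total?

6

0..4  pitch  (4B, 4-aligned)
4..8  layer  (4B, 4-aligned)
8..16  stride  (8B, 8-aligned)
16..17  depth  (1B, 1-aligned)
17..18  channels  (1B, 1-aligned)
18..24  -- padding (6B)
24..64  mip_level  (40B, 8-aligned)
sizeof = 64, alignof = 8
data bytes 58, size 64 → padding 6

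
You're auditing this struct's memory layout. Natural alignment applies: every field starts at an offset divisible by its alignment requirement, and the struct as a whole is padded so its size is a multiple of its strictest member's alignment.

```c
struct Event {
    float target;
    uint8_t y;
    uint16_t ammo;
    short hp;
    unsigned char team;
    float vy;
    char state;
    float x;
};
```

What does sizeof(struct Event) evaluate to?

24 bytes

target at 0 (size 4, align 4) → ends 4
y at 4 (size 1, align 1) → ends 5
pad 1 to align 2 for ammo
ammo at 6 (size 2, align 2) → ends 8
hp at 8 (size 2, align 2) → ends 10
team at 10 (size 1, align 1) → ends 11
pad 1 to align 4 for vy
vy at 12 (size 4, align 4) → ends 16
state at 16 (size 1, align 1) → ends 17
pad 3 to align 4 for x
x at 20 (size 4, align 4) → ends 24
total 24 bytes, alignment 4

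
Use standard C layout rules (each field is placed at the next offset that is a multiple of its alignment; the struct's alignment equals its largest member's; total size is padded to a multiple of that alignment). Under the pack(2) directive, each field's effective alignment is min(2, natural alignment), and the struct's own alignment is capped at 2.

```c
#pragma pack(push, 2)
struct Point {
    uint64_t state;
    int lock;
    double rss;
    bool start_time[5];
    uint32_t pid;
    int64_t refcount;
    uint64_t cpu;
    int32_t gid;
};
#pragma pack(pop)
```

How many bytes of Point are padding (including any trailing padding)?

1

0..8  state  (8B, 2-aligned)
8..12  lock  (4B, 2-aligned)
12..20  rss  (8B, 2-aligned)
20..25  start_time  (5B, 1-aligned)
25..26  -- padding (1B)
26..30  pid  (4B, 2-aligned)
30..38  refcount  (8B, 2-aligned)
38..46  cpu  (8B, 2-aligned)
46..50  gid  (4B, 2-aligned)
sizeof = 50, alignof = 2
data bytes 49, size 50 → padding 1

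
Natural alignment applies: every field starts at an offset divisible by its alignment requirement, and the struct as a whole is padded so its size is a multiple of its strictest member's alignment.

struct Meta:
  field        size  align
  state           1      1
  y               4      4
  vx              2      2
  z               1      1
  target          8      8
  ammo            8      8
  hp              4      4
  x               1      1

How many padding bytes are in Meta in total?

11

state at 0 (size 1, align 1) → ends 1
pad 3 to align 4 for y
y at 4 (size 4, align 4) → ends 8
vx at 8 (size 2, align 2) → ends 10
z at 10 (size 1, align 1) → ends 11
pad 5 to align 8 for target
target at 16 (size 8, align 8) → ends 24
ammo at 24 (size 8, align 8) → ends 32
hp at 32 (size 4, align 4) → ends 36
x at 36 (size 1, align 1) → ends 37
tail pad 3 to reach multiple of 8
total 40 bytes, alignment 8
data bytes 29, size 40 → padding 11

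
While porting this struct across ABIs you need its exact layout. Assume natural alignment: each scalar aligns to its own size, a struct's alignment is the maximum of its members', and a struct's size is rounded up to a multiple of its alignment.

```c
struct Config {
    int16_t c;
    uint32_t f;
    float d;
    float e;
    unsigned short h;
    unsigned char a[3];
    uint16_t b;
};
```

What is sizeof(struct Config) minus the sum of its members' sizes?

3

@0: c [2B, align 2] → 2
+2 pad (align 4)
@4: f [4B, align 4] → 8
@8: d [4B, align 4] → 12
@12: e [4B, align 4] → 16
@16: h [2B, align 2] → 18
@18: a [3B, align 1] → 21
+1 pad (align 2)
@22: b [2B, align 2] → 24
size 24, align 4
data bytes 21, size 24 → padding 3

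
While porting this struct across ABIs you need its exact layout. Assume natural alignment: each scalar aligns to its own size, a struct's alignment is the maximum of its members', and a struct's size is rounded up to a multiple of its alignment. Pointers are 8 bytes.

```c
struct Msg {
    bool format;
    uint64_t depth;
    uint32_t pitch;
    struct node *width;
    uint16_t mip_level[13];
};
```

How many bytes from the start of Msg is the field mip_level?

32

format at 0 (size 1, align 1) → ends 1
pad 7 to align 8 for depth
depth at 8 (size 8, align 8) → ends 16
pitch at 16 (size 4, align 4) → ends 20
pad 4 to align 8 for width
width at 24 (size 8, align 8) → ends 32
mip_level at 32 (size 26, align 2) → ends 58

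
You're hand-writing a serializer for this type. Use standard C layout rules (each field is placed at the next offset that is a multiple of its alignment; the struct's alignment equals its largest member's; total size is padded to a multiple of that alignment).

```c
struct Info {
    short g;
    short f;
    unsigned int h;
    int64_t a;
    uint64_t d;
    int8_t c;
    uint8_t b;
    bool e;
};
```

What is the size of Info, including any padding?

32

@0: g [2B, align 2] → 2
@2: f [2B, align 2] → 4
@4: h [4B, align 4] → 8
@8: a [8B, align 8] → 16
@16: d [8B, align 8] → 24
@24: c [1B, align 1] → 25
@25: b [1B, align 1] → 26
@26: e [1B, align 1] → 27
+5 tail pad (align 8)
size 32, align 8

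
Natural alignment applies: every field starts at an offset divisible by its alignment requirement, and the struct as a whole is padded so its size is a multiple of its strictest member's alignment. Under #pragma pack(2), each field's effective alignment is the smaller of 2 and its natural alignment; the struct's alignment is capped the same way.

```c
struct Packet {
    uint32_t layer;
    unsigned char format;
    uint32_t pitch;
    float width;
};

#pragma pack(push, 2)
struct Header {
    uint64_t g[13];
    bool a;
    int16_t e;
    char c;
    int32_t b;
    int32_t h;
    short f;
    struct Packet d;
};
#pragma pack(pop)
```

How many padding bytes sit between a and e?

1

Packet: layer at 0 (size 4, align 4) → ends 4; format at 4 (size 1, align 1) → ends 5; pad 3 to align 4 for pitch; pitch at 8 (size 4, align 4) → ends 12; width at 12 (size 4, align 4) → ends 16; total 16 bytes, alignment 4
g at 0 (size 104, align 2) → ends 104
a at 104 (size 1, align 1) → ends 105
pad 1 to align 2 for e
e at 106 (size 2, align 2) → ends 108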